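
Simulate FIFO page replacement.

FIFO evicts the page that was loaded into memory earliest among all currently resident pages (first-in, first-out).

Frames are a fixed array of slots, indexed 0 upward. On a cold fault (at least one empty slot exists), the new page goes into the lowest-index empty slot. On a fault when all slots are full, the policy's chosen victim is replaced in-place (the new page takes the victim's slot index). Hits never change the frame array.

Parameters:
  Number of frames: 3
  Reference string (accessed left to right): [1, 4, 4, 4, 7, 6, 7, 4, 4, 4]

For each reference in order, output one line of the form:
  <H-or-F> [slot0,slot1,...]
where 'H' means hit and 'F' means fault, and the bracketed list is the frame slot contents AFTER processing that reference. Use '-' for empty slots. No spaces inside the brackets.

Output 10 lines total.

F [1,-,-]
F [1,4,-]
H [1,4,-]
H [1,4,-]
F [1,4,7]
F [6,4,7]
H [6,4,7]
H [6,4,7]
H [6,4,7]
H [6,4,7]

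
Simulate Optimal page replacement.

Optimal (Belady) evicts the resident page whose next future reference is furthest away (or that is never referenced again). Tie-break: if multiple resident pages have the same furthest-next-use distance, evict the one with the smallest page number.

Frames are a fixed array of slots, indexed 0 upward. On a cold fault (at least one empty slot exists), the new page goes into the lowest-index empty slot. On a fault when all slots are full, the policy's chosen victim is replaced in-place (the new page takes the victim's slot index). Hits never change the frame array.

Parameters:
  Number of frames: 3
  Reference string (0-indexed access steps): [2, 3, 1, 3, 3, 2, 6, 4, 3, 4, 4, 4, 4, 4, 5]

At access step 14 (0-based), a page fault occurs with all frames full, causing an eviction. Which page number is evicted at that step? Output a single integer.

Step 0: ref 2 -> FAULT, frames=[2,-,-]
Step 1: ref 3 -> FAULT, frames=[2,3,-]
Step 2: ref 1 -> FAULT, frames=[2,3,1]
Step 3: ref 3 -> HIT, frames=[2,3,1]
Step 4: ref 3 -> HIT, frames=[2,3,1]
Step 5: ref 2 -> HIT, frames=[2,3,1]
Step 6: ref 6 -> FAULT, evict 1, frames=[2,3,6]
Step 7: ref 4 -> FAULT, evict 2, frames=[4,3,6]
Step 8: ref 3 -> HIT, frames=[4,3,6]
Step 9: ref 4 -> HIT, frames=[4,3,6]
Step 10: ref 4 -> HIT, frames=[4,3,6]
Step 11: ref 4 -> HIT, frames=[4,3,6]
Step 12: ref 4 -> HIT, frames=[4,3,6]
Step 13: ref 4 -> HIT, frames=[4,3,6]
Step 14: ref 5 -> FAULT, evict 3, frames=[4,5,6]
At step 14: evicted page 3

Answer: 3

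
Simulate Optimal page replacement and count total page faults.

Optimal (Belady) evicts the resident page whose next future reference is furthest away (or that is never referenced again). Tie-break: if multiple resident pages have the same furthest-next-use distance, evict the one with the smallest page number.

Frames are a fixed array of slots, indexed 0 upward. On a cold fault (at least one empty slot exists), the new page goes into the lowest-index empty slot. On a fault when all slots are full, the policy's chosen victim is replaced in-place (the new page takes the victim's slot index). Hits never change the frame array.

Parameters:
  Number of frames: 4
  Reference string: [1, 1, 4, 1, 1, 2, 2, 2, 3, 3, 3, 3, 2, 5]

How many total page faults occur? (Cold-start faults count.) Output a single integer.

Answer: 5

Derivation:
Step 0: ref 1 → FAULT, frames=[1,-,-,-]
Step 1: ref 1 → HIT, frames=[1,-,-,-]
Step 2: ref 4 → FAULT, frames=[1,4,-,-]
Step 3: ref 1 → HIT, frames=[1,4,-,-]
Step 4: ref 1 → HIT, frames=[1,4,-,-]
Step 5: ref 2 → FAULT, frames=[1,4,2,-]
Step 6: ref 2 → HIT, frames=[1,4,2,-]
Step 7: ref 2 → HIT, frames=[1,4,2,-]
Step 8: ref 3 → FAULT, frames=[1,4,2,3]
Step 9: ref 3 → HIT, frames=[1,4,2,3]
Step 10: ref 3 → HIT, frames=[1,4,2,3]
Step 11: ref 3 → HIT, frames=[1,4,2,3]
Step 12: ref 2 → HIT, frames=[1,4,2,3]
Step 13: ref 5 → FAULT (evict 1), frames=[5,4,2,3]
Total faults: 5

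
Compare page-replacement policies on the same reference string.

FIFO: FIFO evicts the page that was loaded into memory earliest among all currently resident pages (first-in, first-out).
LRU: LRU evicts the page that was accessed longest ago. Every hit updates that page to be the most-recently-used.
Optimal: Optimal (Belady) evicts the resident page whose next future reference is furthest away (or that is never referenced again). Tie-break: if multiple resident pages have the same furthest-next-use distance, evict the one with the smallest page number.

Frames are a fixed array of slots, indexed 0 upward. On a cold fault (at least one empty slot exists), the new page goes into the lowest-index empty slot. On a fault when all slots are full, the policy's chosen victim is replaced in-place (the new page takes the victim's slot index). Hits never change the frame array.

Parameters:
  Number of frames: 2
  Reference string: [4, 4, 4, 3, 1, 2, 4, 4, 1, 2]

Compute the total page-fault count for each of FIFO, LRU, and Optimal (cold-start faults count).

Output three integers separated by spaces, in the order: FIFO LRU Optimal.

Answer: 7 7 5

Derivation:
--- FIFO ---
  step 0: ref 4 -> FAULT, frames=[4,-] (faults so far: 1)
  step 1: ref 4 -> HIT, frames=[4,-] (faults so far: 1)
  step 2: ref 4 -> HIT, frames=[4,-] (faults so far: 1)
  step 3: ref 3 -> FAULT, frames=[4,3] (faults so far: 2)
  step 4: ref 1 -> FAULT, evict 4, frames=[1,3] (faults so far: 3)
  step 5: ref 2 -> FAULT, evict 3, frames=[1,2] (faults so far: 4)
  step 6: ref 4 -> FAULT, evict 1, frames=[4,2] (faults so far: 5)
  step 7: ref 4 -> HIT, frames=[4,2] (faults so far: 5)
  step 8: ref 1 -> FAULT, evict 2, frames=[4,1] (faults so far: 6)
  step 9: ref 2 -> FAULT, evict 4, frames=[2,1] (faults so far: 7)
  FIFO total faults: 7
--- LRU ---
  step 0: ref 4 -> FAULT, frames=[4,-] (faults so far: 1)
  step 1: ref 4 -> HIT, frames=[4,-] (faults so far: 1)
  step 2: ref 4 -> HIT, frames=[4,-] (faults so far: 1)
  step 3: ref 3 -> FAULT, frames=[4,3] (faults so far: 2)
  step 4: ref 1 -> FAULT, evict 4, frames=[1,3] (faults so far: 3)
  step 5: ref 2 -> FAULT, evict 3, frames=[1,2] (faults so far: 4)
  step 6: ref 4 -> FAULT, evict 1, frames=[4,2] (faults so far: 5)
  step 7: ref 4 -> HIT, frames=[4,2] (faults so far: 5)
  step 8: ref 1 -> FAULT, evict 2, frames=[4,1] (faults so far: 6)
  step 9: ref 2 -> FAULT, evict 4, frames=[2,1] (faults so far: 7)
  LRU total faults: 7
--- Optimal ---
  step 0: ref 4 -> FAULT, frames=[4,-] (faults so far: 1)
  step 1: ref 4 -> HIT, frames=[4,-] (faults so far: 1)
  step 2: ref 4 -> HIT, frames=[4,-] (faults so far: 1)
  step 3: ref 3 -> FAULT, frames=[4,3] (faults so far: 2)
  step 4: ref 1 -> FAULT, evict 3, frames=[4,1] (faults so far: 3)
  step 5: ref 2 -> FAULT, evict 1, frames=[4,2] (faults so far: 4)
  step 6: ref 4 -> HIT, frames=[4,2] (faults so far: 4)
  step 7: ref 4 -> HIT, frames=[4,2] (faults so far: 4)
  step 8: ref 1 -> FAULT, evict 4, frames=[1,2] (faults so far: 5)
  step 9: ref 2 -> HIT, frames=[1,2] (faults so far: 5)
  Optimal total faults: 5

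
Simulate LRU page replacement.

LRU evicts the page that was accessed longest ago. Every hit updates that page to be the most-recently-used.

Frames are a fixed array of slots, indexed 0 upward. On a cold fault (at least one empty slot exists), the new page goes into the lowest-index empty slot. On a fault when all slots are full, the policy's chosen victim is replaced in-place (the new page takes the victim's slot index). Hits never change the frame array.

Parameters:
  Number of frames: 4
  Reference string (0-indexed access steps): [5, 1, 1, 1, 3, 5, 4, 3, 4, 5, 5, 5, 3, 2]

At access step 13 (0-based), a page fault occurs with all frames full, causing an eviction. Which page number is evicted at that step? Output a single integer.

Step 0: ref 5 -> FAULT, frames=[5,-,-,-]
Step 1: ref 1 -> FAULT, frames=[5,1,-,-]
Step 2: ref 1 -> HIT, frames=[5,1,-,-]
Step 3: ref 1 -> HIT, frames=[5,1,-,-]
Step 4: ref 3 -> FAULT, frames=[5,1,3,-]
Step 5: ref 5 -> HIT, frames=[5,1,3,-]
Step 6: ref 4 -> FAULT, frames=[5,1,3,4]
Step 7: ref 3 -> HIT, frames=[5,1,3,4]
Step 8: ref 4 -> HIT, frames=[5,1,3,4]
Step 9: ref 5 -> HIT, frames=[5,1,3,4]
Step 10: ref 5 -> HIT, frames=[5,1,3,4]
Step 11: ref 5 -> HIT, frames=[5,1,3,4]
Step 12: ref 3 -> HIT, frames=[5,1,3,4]
Step 13: ref 2 -> FAULT, evict 1, frames=[5,2,3,4]
At step 13: evicted page 1

Answer: 1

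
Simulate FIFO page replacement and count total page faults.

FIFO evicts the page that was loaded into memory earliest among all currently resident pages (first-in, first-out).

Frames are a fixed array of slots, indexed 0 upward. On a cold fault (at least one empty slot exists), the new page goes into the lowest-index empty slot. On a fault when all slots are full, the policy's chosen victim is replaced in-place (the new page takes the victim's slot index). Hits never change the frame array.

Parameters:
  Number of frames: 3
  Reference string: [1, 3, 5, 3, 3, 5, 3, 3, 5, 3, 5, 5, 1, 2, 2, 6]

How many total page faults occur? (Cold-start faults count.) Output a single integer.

Step 0: ref 1 → FAULT, frames=[1,-,-]
Step 1: ref 3 → FAULT, frames=[1,3,-]
Step 2: ref 5 → FAULT, frames=[1,3,5]
Step 3: ref 3 → HIT, frames=[1,3,5]
Step 4: ref 3 → HIT, frames=[1,3,5]
Step 5: ref 5 → HIT, frames=[1,3,5]
Step 6: ref 3 → HIT, frames=[1,3,5]
Step 7: ref 3 → HIT, frames=[1,3,5]
Step 8: ref 5 → HIT, frames=[1,3,5]
Step 9: ref 3 → HIT, frames=[1,3,5]
Step 10: ref 5 → HIT, frames=[1,3,5]
Step 11: ref 5 → HIT, frames=[1,3,5]
Step 12: ref 1 → HIT, frames=[1,3,5]
Step 13: ref 2 → FAULT (evict 1), frames=[2,3,5]
Step 14: ref 2 → HIT, frames=[2,3,5]
Step 15: ref 6 → FAULT (evict 3), frames=[2,6,5]
Total faults: 5

Answer: 5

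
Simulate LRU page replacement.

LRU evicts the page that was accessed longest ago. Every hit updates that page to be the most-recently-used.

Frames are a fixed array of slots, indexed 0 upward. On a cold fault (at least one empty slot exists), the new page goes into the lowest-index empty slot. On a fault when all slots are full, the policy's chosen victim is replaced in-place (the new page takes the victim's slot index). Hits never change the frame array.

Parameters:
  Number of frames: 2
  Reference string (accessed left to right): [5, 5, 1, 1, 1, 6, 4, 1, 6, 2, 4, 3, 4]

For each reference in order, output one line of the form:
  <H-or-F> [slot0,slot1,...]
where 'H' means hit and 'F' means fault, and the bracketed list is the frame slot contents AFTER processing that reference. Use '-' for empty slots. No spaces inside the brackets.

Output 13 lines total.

F [5,-]
H [5,-]
F [5,1]
H [5,1]
H [5,1]
F [6,1]
F [6,4]
F [1,4]
F [1,6]
F [2,6]
F [2,4]
F [3,4]
H [3,4]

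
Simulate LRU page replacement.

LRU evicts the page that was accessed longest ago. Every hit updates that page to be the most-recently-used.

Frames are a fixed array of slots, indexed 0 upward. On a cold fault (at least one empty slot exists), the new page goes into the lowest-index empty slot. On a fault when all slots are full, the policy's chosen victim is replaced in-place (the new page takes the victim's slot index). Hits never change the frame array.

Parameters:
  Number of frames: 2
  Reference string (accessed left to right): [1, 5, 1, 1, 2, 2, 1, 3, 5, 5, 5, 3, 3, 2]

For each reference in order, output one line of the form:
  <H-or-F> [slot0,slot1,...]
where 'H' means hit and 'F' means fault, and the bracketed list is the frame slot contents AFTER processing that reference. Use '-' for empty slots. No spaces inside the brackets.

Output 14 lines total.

F [1,-]
F [1,5]
H [1,5]
H [1,5]
F [1,2]
H [1,2]
H [1,2]
F [1,3]
F [5,3]
H [5,3]
H [5,3]
H [5,3]
H [5,3]
F [2,3]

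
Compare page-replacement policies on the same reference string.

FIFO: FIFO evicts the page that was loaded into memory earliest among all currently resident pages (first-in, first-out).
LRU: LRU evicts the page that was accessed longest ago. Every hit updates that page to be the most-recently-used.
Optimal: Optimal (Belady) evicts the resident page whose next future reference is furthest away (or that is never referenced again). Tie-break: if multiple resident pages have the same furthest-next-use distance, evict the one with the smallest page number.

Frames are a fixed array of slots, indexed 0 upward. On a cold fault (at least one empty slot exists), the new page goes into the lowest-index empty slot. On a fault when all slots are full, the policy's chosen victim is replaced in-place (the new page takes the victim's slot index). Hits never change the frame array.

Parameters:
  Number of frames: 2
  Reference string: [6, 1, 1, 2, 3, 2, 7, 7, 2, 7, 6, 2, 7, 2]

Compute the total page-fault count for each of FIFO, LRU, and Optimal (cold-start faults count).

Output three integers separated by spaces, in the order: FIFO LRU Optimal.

--- FIFO ---
  step 0: ref 6 -> FAULT, frames=[6,-] (faults so far: 1)
  step 1: ref 1 -> FAULT, frames=[6,1] (faults so far: 2)
  step 2: ref 1 -> HIT, frames=[6,1] (faults so far: 2)
  step 3: ref 2 -> FAULT, evict 6, frames=[2,1] (faults so far: 3)
  step 4: ref 3 -> FAULT, evict 1, frames=[2,3] (faults so far: 4)
  step 5: ref 2 -> HIT, frames=[2,3] (faults so far: 4)
  step 6: ref 7 -> FAULT, evict 2, frames=[7,3] (faults so far: 5)
  step 7: ref 7 -> HIT, frames=[7,3] (faults so far: 5)
  step 8: ref 2 -> FAULT, evict 3, frames=[7,2] (faults so far: 6)
  step 9: ref 7 -> HIT, frames=[7,2] (faults so far: 6)
  step 10: ref 6 -> FAULT, evict 7, frames=[6,2] (faults so far: 7)
  step 11: ref 2 -> HIT, frames=[6,2] (faults so far: 7)
  step 12: ref 7 -> FAULT, evict 2, frames=[6,7] (faults so far: 8)
  step 13: ref 2 -> FAULT, evict 6, frames=[2,7] (faults so far: 9)
  FIFO total faults: 9
--- LRU ---
  step 0: ref 6 -> FAULT, frames=[6,-] (faults so far: 1)
  step 1: ref 1 -> FAULT, frames=[6,1] (faults so far: 2)
  step 2: ref 1 -> HIT, frames=[6,1] (faults so far: 2)
  step 3: ref 2 -> FAULT, evict 6, frames=[2,1] (faults so far: 3)
  step 4: ref 3 -> FAULT, evict 1, frames=[2,3] (faults so far: 4)
  step 5: ref 2 -> HIT, frames=[2,3] (faults so far: 4)
  step 6: ref 7 -> FAULT, evict 3, frames=[2,7] (faults so far: 5)
  step 7: ref 7 -> HIT, frames=[2,7] (faults so far: 5)
  step 8: ref 2 -> HIT, frames=[2,7] (faults so far: 5)
  step 9: ref 7 -> HIT, frames=[2,7] (faults so far: 5)
  step 10: ref 6 -> FAULT, evict 2, frames=[6,7] (faults so far: 6)
  step 11: ref 2 -> FAULT, evict 7, frames=[6,2] (faults so far: 7)
  step 12: ref 7 -> FAULT, evict 6, frames=[7,2] (faults so far: 8)
  step 13: ref 2 -> HIT, frames=[7,2] (faults so far: 8)
  LRU total faults: 8
--- Optimal ---
  step 0: ref 6 -> FAULT, frames=[6,-] (faults so far: 1)
  step 1: ref 1 -> FAULT, frames=[6,1] (faults so far: 2)
  step 2: ref 1 -> HIT, frames=[6,1] (faults so far: 2)
  step 3: ref 2 -> FAULT, evict 1, frames=[6,2] (faults so far: 3)
  step 4: ref 3 -> FAULT, evict 6, frames=[3,2] (faults so far: 4)
  step 5: ref 2 -> HIT, frames=[3,2] (faults so far: 4)
  step 6: ref 7 -> FAULT, evict 3, frames=[7,2] (faults so far: 5)
  step 7: ref 7 -> HIT, frames=[7,2] (faults so far: 5)
  step 8: ref 2 -> HIT, frames=[7,2] (faults so far: 5)
  step 9: ref 7 -> HIT, frames=[7,2] (faults so far: 5)
  step 10: ref 6 -> FAULT, evict 7, frames=[6,2] (faults so far: 6)
  step 11: ref 2 -> HIT, frames=[6,2] (faults so far: 6)
  step 12: ref 7 -> FAULT, evict 6, frames=[7,2] (faults so far: 7)
  step 13: ref 2 -> HIT, frames=[7,2] (faults so far: 7)
  Optimal total faults: 7

Answer: 9 8 7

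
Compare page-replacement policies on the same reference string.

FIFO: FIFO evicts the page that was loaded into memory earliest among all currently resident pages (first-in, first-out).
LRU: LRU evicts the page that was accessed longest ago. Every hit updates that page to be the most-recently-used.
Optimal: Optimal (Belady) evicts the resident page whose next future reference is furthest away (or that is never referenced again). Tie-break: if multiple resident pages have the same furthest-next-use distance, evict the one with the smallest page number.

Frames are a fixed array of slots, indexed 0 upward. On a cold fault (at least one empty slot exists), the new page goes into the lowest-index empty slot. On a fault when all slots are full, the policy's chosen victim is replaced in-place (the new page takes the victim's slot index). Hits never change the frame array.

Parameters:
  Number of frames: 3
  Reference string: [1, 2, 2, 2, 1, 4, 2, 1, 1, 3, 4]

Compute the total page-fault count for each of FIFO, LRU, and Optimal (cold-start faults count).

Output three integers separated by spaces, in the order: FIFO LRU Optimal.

--- FIFO ---
  step 0: ref 1 -> FAULT, frames=[1,-,-] (faults so far: 1)
  step 1: ref 2 -> FAULT, frames=[1,2,-] (faults so far: 2)
  step 2: ref 2 -> HIT, frames=[1,2,-] (faults so far: 2)
  step 3: ref 2 -> HIT, frames=[1,2,-] (faults so far: 2)
  step 4: ref 1 -> HIT, frames=[1,2,-] (faults so far: 2)
  step 5: ref 4 -> FAULT, frames=[1,2,4] (faults so far: 3)
  step 6: ref 2 -> HIT, frames=[1,2,4] (faults so far: 3)
  step 7: ref 1 -> HIT, frames=[1,2,4] (faults so far: 3)
  step 8: ref 1 -> HIT, frames=[1,2,4] (faults so far: 3)
  step 9: ref 3 -> FAULT, evict 1, frames=[3,2,4] (faults so far: 4)
  step 10: ref 4 -> HIT, frames=[3,2,4] (faults so far: 4)
  FIFO total faults: 4
--- LRU ---
  step 0: ref 1 -> FAULT, frames=[1,-,-] (faults so far: 1)
  step 1: ref 2 -> FAULT, frames=[1,2,-] (faults so far: 2)
  step 2: ref 2 -> HIT, frames=[1,2,-] (faults so far: 2)
  step 3: ref 2 -> HIT, frames=[1,2,-] (faults so far: 2)
  step 4: ref 1 -> HIT, frames=[1,2,-] (faults so far: 2)
  step 5: ref 4 -> FAULT, frames=[1,2,4] (faults so far: 3)
  step 6: ref 2 -> HIT, frames=[1,2,4] (faults so far: 3)
  step 7: ref 1 -> HIT, frames=[1,2,4] (faults so far: 3)
  step 8: ref 1 -> HIT, frames=[1,2,4] (faults so far: 3)
  step 9: ref 3 -> FAULT, evict 4, frames=[1,2,3] (faults so far: 4)
  step 10: ref 4 -> FAULT, evict 2, frames=[1,4,3] (faults so far: 5)
  LRU total faults: 5
--- Optimal ---
  step 0: ref 1 -> FAULT, frames=[1,-,-] (faults so far: 1)
  step 1: ref 2 -> FAULT, frames=[1,2,-] (faults so far: 2)
  step 2: ref 2 -> HIT, frames=[1,2,-] (faults so far: 2)
  step 3: ref 2 -> HIT, frames=[1,2,-] (faults so far: 2)
  step 4: ref 1 -> HIT, frames=[1,2,-] (faults so far: 2)
  step 5: ref 4 -> FAULT, frames=[1,2,4] (faults so far: 3)
  step 6: ref 2 -> HIT, frames=[1,2,4] (faults so far: 3)
  step 7: ref 1 -> HIT, frames=[1,2,4] (faults so far: 3)
  step 8: ref 1 -> HIT, frames=[1,2,4] (faults so far: 3)
  step 9: ref 3 -> FAULT, evict 1, frames=[3,2,4] (faults so far: 4)
  step 10: ref 4 -> HIT, frames=[3,2,4] (faults so far: 4)
  Optimal total faults: 4

Answer: 4 5 4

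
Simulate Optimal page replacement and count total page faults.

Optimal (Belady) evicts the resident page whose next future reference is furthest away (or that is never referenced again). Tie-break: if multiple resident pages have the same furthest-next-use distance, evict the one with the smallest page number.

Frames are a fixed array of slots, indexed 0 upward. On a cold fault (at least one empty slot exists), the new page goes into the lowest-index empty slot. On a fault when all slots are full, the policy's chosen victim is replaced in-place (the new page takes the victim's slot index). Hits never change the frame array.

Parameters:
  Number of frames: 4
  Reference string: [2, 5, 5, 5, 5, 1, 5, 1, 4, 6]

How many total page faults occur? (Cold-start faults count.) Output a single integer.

Answer: 5

Derivation:
Step 0: ref 2 → FAULT, frames=[2,-,-,-]
Step 1: ref 5 → FAULT, frames=[2,5,-,-]
Step 2: ref 5 → HIT, frames=[2,5,-,-]
Step 3: ref 5 → HIT, frames=[2,5,-,-]
Step 4: ref 5 → HIT, frames=[2,5,-,-]
Step 5: ref 1 → FAULT, frames=[2,5,1,-]
Step 6: ref 5 → HIT, frames=[2,5,1,-]
Step 7: ref 1 → HIT, frames=[2,5,1,-]
Step 8: ref 4 → FAULT, frames=[2,5,1,4]
Step 9: ref 6 → FAULT (evict 1), frames=[2,5,6,4]
Total faults: 5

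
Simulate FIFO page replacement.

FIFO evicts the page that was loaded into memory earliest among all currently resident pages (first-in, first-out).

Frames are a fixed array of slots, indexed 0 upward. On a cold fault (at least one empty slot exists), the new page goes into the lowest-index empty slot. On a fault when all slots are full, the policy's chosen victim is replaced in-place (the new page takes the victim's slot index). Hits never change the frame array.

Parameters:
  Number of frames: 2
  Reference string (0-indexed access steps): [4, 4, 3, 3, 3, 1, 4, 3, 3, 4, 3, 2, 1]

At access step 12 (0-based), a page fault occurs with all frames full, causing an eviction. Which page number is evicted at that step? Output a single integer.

Step 0: ref 4 -> FAULT, frames=[4,-]
Step 1: ref 4 -> HIT, frames=[4,-]
Step 2: ref 3 -> FAULT, frames=[4,3]
Step 3: ref 3 -> HIT, frames=[4,3]
Step 4: ref 3 -> HIT, frames=[4,3]
Step 5: ref 1 -> FAULT, evict 4, frames=[1,3]
Step 6: ref 4 -> FAULT, evict 3, frames=[1,4]
Step 7: ref 3 -> FAULT, evict 1, frames=[3,4]
Step 8: ref 3 -> HIT, frames=[3,4]
Step 9: ref 4 -> HIT, frames=[3,4]
Step 10: ref 3 -> HIT, frames=[3,4]
Step 11: ref 2 -> FAULT, evict 4, frames=[3,2]
Step 12: ref 1 -> FAULT, evict 3, frames=[1,2]
At step 12: evicted page 3

Answer: 3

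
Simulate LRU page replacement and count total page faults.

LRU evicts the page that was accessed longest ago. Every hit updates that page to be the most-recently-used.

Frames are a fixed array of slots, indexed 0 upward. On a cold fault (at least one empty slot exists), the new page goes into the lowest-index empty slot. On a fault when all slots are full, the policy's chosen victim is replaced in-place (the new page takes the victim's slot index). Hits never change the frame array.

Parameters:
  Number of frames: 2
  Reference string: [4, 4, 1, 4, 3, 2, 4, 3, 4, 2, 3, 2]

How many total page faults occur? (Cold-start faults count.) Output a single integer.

Answer: 8

Derivation:
Step 0: ref 4 → FAULT, frames=[4,-]
Step 1: ref 4 → HIT, frames=[4,-]
Step 2: ref 1 → FAULT, frames=[4,1]
Step 3: ref 4 → HIT, frames=[4,1]
Step 4: ref 3 → FAULT (evict 1), frames=[4,3]
Step 5: ref 2 → FAULT (evict 4), frames=[2,3]
Step 6: ref 4 → FAULT (evict 3), frames=[2,4]
Step 7: ref 3 → FAULT (evict 2), frames=[3,4]
Step 8: ref 4 → HIT, frames=[3,4]
Step 9: ref 2 → FAULT (evict 3), frames=[2,4]
Step 10: ref 3 → FAULT (evict 4), frames=[2,3]
Step 11: ref 2 → HIT, frames=[2,3]
Total faults: 8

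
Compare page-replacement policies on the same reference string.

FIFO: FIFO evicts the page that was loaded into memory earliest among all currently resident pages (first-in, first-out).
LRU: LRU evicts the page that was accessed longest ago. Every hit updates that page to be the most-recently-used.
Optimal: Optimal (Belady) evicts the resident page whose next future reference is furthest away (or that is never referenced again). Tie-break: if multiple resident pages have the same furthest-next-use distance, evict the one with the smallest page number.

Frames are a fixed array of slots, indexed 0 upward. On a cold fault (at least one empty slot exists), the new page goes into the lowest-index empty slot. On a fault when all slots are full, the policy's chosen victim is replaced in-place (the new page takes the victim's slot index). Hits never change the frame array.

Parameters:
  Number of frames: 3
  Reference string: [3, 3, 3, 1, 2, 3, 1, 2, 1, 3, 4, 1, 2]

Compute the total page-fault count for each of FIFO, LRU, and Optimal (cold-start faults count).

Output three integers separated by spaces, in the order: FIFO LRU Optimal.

--- FIFO ---
  step 0: ref 3 -> FAULT, frames=[3,-,-] (faults so far: 1)
  step 1: ref 3 -> HIT, frames=[3,-,-] (faults so far: 1)
  step 2: ref 3 -> HIT, frames=[3,-,-] (faults so far: 1)
  step 3: ref 1 -> FAULT, frames=[3,1,-] (faults so far: 2)
  step 4: ref 2 -> FAULT, frames=[3,1,2] (faults so far: 3)
  step 5: ref 3 -> HIT, frames=[3,1,2] (faults so far: 3)
  step 6: ref 1 -> HIT, frames=[3,1,2] (faults so far: 3)
  step 7: ref 2 -> HIT, frames=[3,1,2] (faults so far: 3)
  step 8: ref 1 -> HIT, frames=[3,1,2] (faults so far: 3)
  step 9: ref 3 -> HIT, frames=[3,1,2] (faults so far: 3)
  step 10: ref 4 -> FAULT, evict 3, frames=[4,1,2] (faults so far: 4)
  step 11: ref 1 -> HIT, frames=[4,1,2] (faults so far: 4)
  step 12: ref 2 -> HIT, frames=[4,1,2] (faults so far: 4)
  FIFO total faults: 4
--- LRU ---
  step 0: ref 3 -> FAULT, frames=[3,-,-] (faults so far: 1)
  step 1: ref 3 -> HIT, frames=[3,-,-] (faults so far: 1)
  step 2: ref 3 -> HIT, frames=[3,-,-] (faults so far: 1)
  step 3: ref 1 -> FAULT, frames=[3,1,-] (faults so far: 2)
  step 4: ref 2 -> FAULT, frames=[3,1,2] (faults so far: 3)
  step 5: ref 3 -> HIT, frames=[3,1,2] (faults so far: 3)
  step 6: ref 1 -> HIT, frames=[3,1,2] (faults so far: 3)
  step 7: ref 2 -> HIT, frames=[3,1,2] (faults so far: 3)
  step 8: ref 1 -> HIT, frames=[3,1,2] (faults so far: 3)
  step 9: ref 3 -> HIT, frames=[3,1,2] (faults so far: 3)
  step 10: ref 4 -> FAULT, evict 2, frames=[3,1,4] (faults so far: 4)
  step 11: ref 1 -> HIT, frames=[3,1,4] (faults so far: 4)
  step 12: ref 2 -> FAULT, evict 3, frames=[2,1,4] (faults so far: 5)
  LRU total faults: 5
--- Optimal ---
  step 0: ref 3 -> FAULT, frames=[3,-,-] (faults so far: 1)
  step 1: ref 3 -> HIT, frames=[3,-,-] (faults so far: 1)
  step 2: ref 3 -> HIT, frames=[3,-,-] (faults so far: 1)
  step 3: ref 1 -> FAULT, frames=[3,1,-] (faults so far: 2)
  step 4: ref 2 -> FAULT, frames=[3,1,2] (faults so far: 3)
  step 5: ref 3 -> HIT, frames=[3,1,2] (faults so far: 3)
  step 6: ref 1 -> HIT, frames=[3,1,2] (faults so far: 3)
  step 7: ref 2 -> HIT, frames=[3,1,2] (faults so far: 3)
  step 8: ref 1 -> HIT, frames=[3,1,2] (faults so far: 3)
  step 9: ref 3 -> HIT, frames=[3,1,2] (faults so far: 3)
  step 10: ref 4 -> FAULT, evict 3, frames=[4,1,2] (faults so far: 4)
  step 11: ref 1 -> HIT, frames=[4,1,2] (faults so far: 4)
  step 12: ref 2 -> HIT, frames=[4,1,2] (faults so far: 4)
  Optimal total faults: 4

Answer: 4 5 4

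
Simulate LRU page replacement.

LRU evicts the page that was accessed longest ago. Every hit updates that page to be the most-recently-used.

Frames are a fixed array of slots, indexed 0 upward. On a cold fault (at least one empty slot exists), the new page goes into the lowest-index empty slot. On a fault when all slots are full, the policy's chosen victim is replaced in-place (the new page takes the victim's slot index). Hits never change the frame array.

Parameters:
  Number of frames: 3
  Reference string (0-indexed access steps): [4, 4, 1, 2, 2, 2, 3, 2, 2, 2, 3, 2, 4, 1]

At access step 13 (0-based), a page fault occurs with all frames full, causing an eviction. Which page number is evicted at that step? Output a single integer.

Step 0: ref 4 -> FAULT, frames=[4,-,-]
Step 1: ref 4 -> HIT, frames=[4,-,-]
Step 2: ref 1 -> FAULT, frames=[4,1,-]
Step 3: ref 2 -> FAULT, frames=[4,1,2]
Step 4: ref 2 -> HIT, frames=[4,1,2]
Step 5: ref 2 -> HIT, frames=[4,1,2]
Step 6: ref 3 -> FAULT, evict 4, frames=[3,1,2]
Step 7: ref 2 -> HIT, frames=[3,1,2]
Step 8: ref 2 -> HIT, frames=[3,1,2]
Step 9: ref 2 -> HIT, frames=[3,1,2]
Step 10: ref 3 -> HIT, frames=[3,1,2]
Step 11: ref 2 -> HIT, frames=[3,1,2]
Step 12: ref 4 -> FAULT, evict 1, frames=[3,4,2]
Step 13: ref 1 -> FAULT, evict 3, frames=[1,4,2]
At step 13: evicted page 3

Answer: 3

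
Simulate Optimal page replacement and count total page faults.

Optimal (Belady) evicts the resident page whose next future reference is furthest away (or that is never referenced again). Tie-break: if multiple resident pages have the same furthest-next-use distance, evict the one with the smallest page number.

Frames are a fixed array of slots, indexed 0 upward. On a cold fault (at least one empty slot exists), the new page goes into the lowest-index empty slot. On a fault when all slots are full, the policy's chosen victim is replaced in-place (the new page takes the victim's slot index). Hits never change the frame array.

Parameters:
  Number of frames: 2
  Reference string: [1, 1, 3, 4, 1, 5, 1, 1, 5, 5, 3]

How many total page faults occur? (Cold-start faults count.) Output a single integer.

Answer: 5

Derivation:
Step 0: ref 1 → FAULT, frames=[1,-]
Step 1: ref 1 → HIT, frames=[1,-]
Step 2: ref 3 → FAULT, frames=[1,3]
Step 3: ref 4 → FAULT (evict 3), frames=[1,4]
Step 4: ref 1 → HIT, frames=[1,4]
Step 5: ref 5 → FAULT (evict 4), frames=[1,5]
Step 6: ref 1 → HIT, frames=[1,5]
Step 7: ref 1 → HIT, frames=[1,5]
Step 8: ref 5 → HIT, frames=[1,5]
Step 9: ref 5 → HIT, frames=[1,5]
Step 10: ref 3 → FAULT (evict 1), frames=[3,5]
Total faults: 5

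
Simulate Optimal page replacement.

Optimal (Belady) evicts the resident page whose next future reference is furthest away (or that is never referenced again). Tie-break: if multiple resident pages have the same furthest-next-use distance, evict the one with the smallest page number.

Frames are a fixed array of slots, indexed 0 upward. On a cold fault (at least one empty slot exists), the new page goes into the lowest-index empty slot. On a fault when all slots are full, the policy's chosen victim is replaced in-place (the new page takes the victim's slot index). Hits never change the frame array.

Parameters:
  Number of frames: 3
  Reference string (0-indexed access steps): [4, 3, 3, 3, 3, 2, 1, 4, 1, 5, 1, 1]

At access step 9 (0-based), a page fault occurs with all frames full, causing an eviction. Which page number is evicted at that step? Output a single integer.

Step 0: ref 4 -> FAULT, frames=[4,-,-]
Step 1: ref 3 -> FAULT, frames=[4,3,-]
Step 2: ref 3 -> HIT, frames=[4,3,-]
Step 3: ref 3 -> HIT, frames=[4,3,-]
Step 4: ref 3 -> HIT, frames=[4,3,-]
Step 5: ref 2 -> FAULT, frames=[4,3,2]
Step 6: ref 1 -> FAULT, evict 2, frames=[4,3,1]
Step 7: ref 4 -> HIT, frames=[4,3,1]
Step 8: ref 1 -> HIT, frames=[4,3,1]
Step 9: ref 5 -> FAULT, evict 3, frames=[4,5,1]
At step 9: evicted page 3

Answer: 3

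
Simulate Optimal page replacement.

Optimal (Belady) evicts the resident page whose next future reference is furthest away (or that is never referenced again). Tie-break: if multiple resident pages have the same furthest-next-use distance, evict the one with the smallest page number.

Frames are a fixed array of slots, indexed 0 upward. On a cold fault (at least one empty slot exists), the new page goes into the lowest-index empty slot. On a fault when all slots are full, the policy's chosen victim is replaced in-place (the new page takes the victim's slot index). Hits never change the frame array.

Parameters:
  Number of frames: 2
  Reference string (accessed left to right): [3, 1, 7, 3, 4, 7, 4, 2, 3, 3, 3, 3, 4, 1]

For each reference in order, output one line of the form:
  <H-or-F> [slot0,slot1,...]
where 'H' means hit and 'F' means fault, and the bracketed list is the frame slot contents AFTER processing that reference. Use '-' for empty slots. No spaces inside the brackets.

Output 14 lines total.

F [3,-]
F [3,1]
F [3,7]
H [3,7]
F [4,7]
H [4,7]
H [4,7]
F [4,2]
F [4,3]
H [4,3]
H [4,3]
H [4,3]
H [4,3]
F [4,1]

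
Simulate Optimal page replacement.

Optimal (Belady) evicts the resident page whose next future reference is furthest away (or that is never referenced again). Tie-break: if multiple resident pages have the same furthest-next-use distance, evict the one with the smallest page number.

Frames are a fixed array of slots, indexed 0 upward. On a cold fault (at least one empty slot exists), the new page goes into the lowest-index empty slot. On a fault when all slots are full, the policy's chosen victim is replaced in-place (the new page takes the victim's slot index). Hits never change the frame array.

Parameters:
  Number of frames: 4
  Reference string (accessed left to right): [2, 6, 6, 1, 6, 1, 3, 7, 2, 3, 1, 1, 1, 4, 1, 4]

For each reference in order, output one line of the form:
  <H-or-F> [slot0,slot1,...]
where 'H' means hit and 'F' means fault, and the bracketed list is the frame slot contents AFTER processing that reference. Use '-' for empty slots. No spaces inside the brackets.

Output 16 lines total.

F [2,-,-,-]
F [2,6,-,-]
H [2,6,-,-]
F [2,6,1,-]
H [2,6,1,-]
H [2,6,1,-]
F [2,6,1,3]
F [2,7,1,3]
H [2,7,1,3]
H [2,7,1,3]
H [2,7,1,3]
H [2,7,1,3]
H [2,7,1,3]
F [4,7,1,3]
H [4,7,1,3]
H [4,7,1,3]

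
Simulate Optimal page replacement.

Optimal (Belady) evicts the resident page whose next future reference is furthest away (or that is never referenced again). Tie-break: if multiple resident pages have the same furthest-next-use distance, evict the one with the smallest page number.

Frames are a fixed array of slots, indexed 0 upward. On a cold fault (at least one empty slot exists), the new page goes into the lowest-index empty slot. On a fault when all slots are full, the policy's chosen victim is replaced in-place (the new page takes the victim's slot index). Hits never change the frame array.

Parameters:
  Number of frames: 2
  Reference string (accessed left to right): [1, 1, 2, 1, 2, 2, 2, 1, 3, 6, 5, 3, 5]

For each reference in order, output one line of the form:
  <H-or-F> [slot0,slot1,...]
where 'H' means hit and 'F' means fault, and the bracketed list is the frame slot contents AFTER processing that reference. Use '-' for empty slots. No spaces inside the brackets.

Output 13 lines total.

F [1,-]
H [1,-]
F [1,2]
H [1,2]
H [1,2]
H [1,2]
H [1,2]
H [1,2]
F [3,2]
F [3,6]
F [3,5]
H [3,5]
H [3,5]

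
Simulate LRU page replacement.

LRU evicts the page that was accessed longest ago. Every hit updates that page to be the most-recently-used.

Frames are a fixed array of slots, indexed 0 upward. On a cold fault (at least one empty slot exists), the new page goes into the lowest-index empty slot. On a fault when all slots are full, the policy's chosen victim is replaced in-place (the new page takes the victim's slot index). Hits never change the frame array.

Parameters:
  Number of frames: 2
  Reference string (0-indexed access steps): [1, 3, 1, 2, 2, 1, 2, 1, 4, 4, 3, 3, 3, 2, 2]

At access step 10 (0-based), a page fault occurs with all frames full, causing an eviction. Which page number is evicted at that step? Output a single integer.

Answer: 1

Derivation:
Step 0: ref 1 -> FAULT, frames=[1,-]
Step 1: ref 3 -> FAULT, frames=[1,3]
Step 2: ref 1 -> HIT, frames=[1,3]
Step 3: ref 2 -> FAULT, evict 3, frames=[1,2]
Step 4: ref 2 -> HIT, frames=[1,2]
Step 5: ref 1 -> HIT, frames=[1,2]
Step 6: ref 2 -> HIT, frames=[1,2]
Step 7: ref 1 -> HIT, frames=[1,2]
Step 8: ref 4 -> FAULT, evict 2, frames=[1,4]
Step 9: ref 4 -> HIT, frames=[1,4]
Step 10: ref 3 -> FAULT, evict 1, frames=[3,4]
At step 10: evicted page 1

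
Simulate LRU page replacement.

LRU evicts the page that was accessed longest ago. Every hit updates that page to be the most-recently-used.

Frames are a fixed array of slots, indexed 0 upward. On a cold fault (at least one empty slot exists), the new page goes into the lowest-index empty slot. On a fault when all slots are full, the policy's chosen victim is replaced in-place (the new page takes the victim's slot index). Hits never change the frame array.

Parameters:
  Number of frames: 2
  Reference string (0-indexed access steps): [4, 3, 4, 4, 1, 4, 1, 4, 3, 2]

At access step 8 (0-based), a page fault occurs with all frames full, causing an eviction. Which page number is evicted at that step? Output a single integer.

Step 0: ref 4 -> FAULT, frames=[4,-]
Step 1: ref 3 -> FAULT, frames=[4,3]
Step 2: ref 4 -> HIT, frames=[4,3]
Step 3: ref 4 -> HIT, frames=[4,3]
Step 4: ref 1 -> FAULT, evict 3, frames=[4,1]
Step 5: ref 4 -> HIT, frames=[4,1]
Step 6: ref 1 -> HIT, frames=[4,1]
Step 7: ref 4 -> HIT, frames=[4,1]
Step 8: ref 3 -> FAULT, evict 1, frames=[4,3]
At step 8: evicted page 1

Answer: 1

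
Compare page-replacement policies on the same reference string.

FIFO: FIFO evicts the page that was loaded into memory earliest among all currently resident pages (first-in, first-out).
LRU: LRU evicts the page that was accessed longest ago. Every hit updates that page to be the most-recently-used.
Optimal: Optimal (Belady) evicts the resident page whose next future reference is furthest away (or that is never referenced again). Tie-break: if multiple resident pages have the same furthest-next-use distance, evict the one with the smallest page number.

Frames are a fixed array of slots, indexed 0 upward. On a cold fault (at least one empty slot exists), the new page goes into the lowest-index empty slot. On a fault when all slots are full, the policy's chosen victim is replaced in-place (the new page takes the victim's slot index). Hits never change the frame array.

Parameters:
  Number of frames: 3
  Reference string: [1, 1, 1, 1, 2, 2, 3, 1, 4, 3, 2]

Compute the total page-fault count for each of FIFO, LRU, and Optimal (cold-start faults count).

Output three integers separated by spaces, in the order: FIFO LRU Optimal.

Answer: 4 5 4

Derivation:
--- FIFO ---
  step 0: ref 1 -> FAULT, frames=[1,-,-] (faults so far: 1)
  step 1: ref 1 -> HIT, frames=[1,-,-] (faults so far: 1)
  step 2: ref 1 -> HIT, frames=[1,-,-] (faults so far: 1)
  step 3: ref 1 -> HIT, frames=[1,-,-] (faults so far: 1)
  step 4: ref 2 -> FAULT, frames=[1,2,-] (faults so far: 2)
  step 5: ref 2 -> HIT, frames=[1,2,-] (faults so far: 2)
  step 6: ref 3 -> FAULT, frames=[1,2,3] (faults so far: 3)
  step 7: ref 1 -> HIT, frames=[1,2,3] (faults so far: 3)
  step 8: ref 4 -> FAULT, evict 1, frames=[4,2,3] (faults so far: 4)
  step 9: ref 3 -> HIT, frames=[4,2,3] (faults so far: 4)
  step 10: ref 2 -> HIT, frames=[4,2,3] (faults so far: 4)
  FIFO total faults: 4
--- LRU ---
  step 0: ref 1 -> FAULT, frames=[1,-,-] (faults so far: 1)
  step 1: ref 1 -> HIT, frames=[1,-,-] (faults so far: 1)
  step 2: ref 1 -> HIT, frames=[1,-,-] (faults so far: 1)
  step 3: ref 1 -> HIT, frames=[1,-,-] (faults so far: 1)
  step 4: ref 2 -> FAULT, frames=[1,2,-] (faults so far: 2)
  step 5: ref 2 -> HIT, frames=[1,2,-] (faults so far: 2)
  step 6: ref 3 -> FAULT, frames=[1,2,3] (faults so far: 3)
  step 7: ref 1 -> HIT, frames=[1,2,3] (faults so far: 3)
  step 8: ref 4 -> FAULT, evict 2, frames=[1,4,3] (faults so far: 4)
  step 9: ref 3 -> HIT, frames=[1,4,3] (faults so far: 4)
  step 10: ref 2 -> FAULT, evict 1, frames=[2,4,3] (faults so far: 5)
  LRU total faults: 5
--- Optimal ---
  step 0: ref 1 -> FAULT, frames=[1,-,-] (faults so far: 1)
  step 1: ref 1 -> HIT, frames=[1,-,-] (faults so far: 1)
  step 2: ref 1 -> HIT, frames=[1,-,-] (faults so far: 1)
  step 3: ref 1 -> HIT, frames=[1,-,-] (faults so far: 1)
  step 4: ref 2 -> FAULT, frames=[1,2,-] (faults so far: 2)
  step 5: ref 2 -> HIT, frames=[1,2,-] (faults so far: 2)
  step 6: ref 3 -> FAULT, frames=[1,2,3] (faults so far: 3)
  step 7: ref 1 -> HIT, frames=[1,2,3] (faults so far: 3)
  step 8: ref 4 -> FAULT, evict 1, frames=[4,2,3] (faults so far: 4)
  step 9: ref 3 -> HIT, frames=[4,2,3] (faults so far: 4)
  step 10: ref 2 -> HIT, frames=[4,2,3] (faults so far: 4)
  Optimal total faults: 4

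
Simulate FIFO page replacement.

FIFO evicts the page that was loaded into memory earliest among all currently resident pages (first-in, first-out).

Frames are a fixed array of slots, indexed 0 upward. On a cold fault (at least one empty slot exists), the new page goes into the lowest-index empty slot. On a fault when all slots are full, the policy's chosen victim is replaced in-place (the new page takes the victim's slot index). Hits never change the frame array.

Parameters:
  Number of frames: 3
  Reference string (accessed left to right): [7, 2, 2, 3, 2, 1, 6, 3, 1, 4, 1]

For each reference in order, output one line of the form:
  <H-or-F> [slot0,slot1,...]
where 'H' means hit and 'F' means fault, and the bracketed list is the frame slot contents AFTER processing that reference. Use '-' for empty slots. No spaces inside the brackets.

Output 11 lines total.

F [7,-,-]
F [7,2,-]
H [7,2,-]
F [7,2,3]
H [7,2,3]
F [1,2,3]
F [1,6,3]
H [1,6,3]
H [1,6,3]
F [1,6,4]
H [1,6,4]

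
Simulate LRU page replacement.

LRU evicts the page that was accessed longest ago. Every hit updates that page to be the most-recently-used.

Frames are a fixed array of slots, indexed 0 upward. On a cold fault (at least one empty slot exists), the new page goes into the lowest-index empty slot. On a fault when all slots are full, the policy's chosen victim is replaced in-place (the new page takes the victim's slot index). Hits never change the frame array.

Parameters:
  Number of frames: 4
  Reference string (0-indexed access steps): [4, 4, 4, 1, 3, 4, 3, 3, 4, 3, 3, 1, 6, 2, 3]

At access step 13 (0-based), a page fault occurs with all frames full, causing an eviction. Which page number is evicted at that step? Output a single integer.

Step 0: ref 4 -> FAULT, frames=[4,-,-,-]
Step 1: ref 4 -> HIT, frames=[4,-,-,-]
Step 2: ref 4 -> HIT, frames=[4,-,-,-]
Step 3: ref 1 -> FAULT, frames=[4,1,-,-]
Step 4: ref 3 -> FAULT, frames=[4,1,3,-]
Step 5: ref 4 -> HIT, frames=[4,1,3,-]
Step 6: ref 3 -> HIT, frames=[4,1,3,-]
Step 7: ref 3 -> HIT, frames=[4,1,3,-]
Step 8: ref 4 -> HIT, frames=[4,1,3,-]
Step 9: ref 3 -> HIT, frames=[4,1,3,-]
Step 10: ref 3 -> HIT, frames=[4,1,3,-]
Step 11: ref 1 -> HIT, frames=[4,1,3,-]
Step 12: ref 6 -> FAULT, frames=[4,1,3,6]
Step 13: ref 2 -> FAULT, evict 4, frames=[2,1,3,6]
At step 13: evicted page 4

Answer: 4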